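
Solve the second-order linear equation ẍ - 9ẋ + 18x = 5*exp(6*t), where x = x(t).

x = C1*exp(3*t) + C2*exp(6*t) + 5*t*exp(6*t)/3

Characteristic equation r² - 9r + 18 = 0 factors as (r - 3)(r - 6) = 0, so r = 3, 6.
Hence x_h = C1*exp(3*t) + C2*exp(6*t).
Since exp(6*t) solves the homogeneous equation (r = 6 is a root of multiplicity 1), multiply the trial by t. Try x_p = A*t*exp(6*t). Substituting into the equation and dividing by exp(6*t) gives A = 5/3, so x_p = 5*t*exp(6*t)/3.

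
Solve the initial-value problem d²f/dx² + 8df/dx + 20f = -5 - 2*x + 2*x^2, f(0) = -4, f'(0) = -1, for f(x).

Characteristic equation r² + 8r + 20 = 0 has discriminant (8)² - 4·(20) = -16 < 0, so r = -4 ± 2i.
Hence f_h = C1*cos(2*x)*exp(-4*x) + C2*exp(-4*x)*sin(2*x).
For the particular solution try f_p = A0 + A1*x + A2*x^2. Substituting and matching coefficients of each power of x gives A0 = -47/250, A1 = -9/50, A2 = 1/10, so f_p = -47/250 - 9*x/50 + x^2/10.
General solution: f = -47/250 - 9*x/50 + x^2/10 + C1*cos(2*x)*exp(-4*x) + C2*exp(-4*x)*sin(2*x).
Apply the initial conditions: f(0) = -47/250 + C1 = -4 and f'(0) = -9/50 - 4*C1 + 2*C2 = -1. Solving gives C1 = -953/250, C2 = -4017/500.

f = -47/250 - 9*x/50 + x**2/10 - 4017*exp(-4*x)*sin(2*x)/500 - 953*cos(2*x)*exp(-4*x)/250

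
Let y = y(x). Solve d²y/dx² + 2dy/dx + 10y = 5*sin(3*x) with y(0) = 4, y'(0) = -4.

y = -30*cos(3*x)/37 + 5*sin(3*x)/37 + 5*exp(-x)*sin(3*x)/37 + 178*cos(3*x)*exp(-x)/37

Characteristic equation r² + 2r + 10 = 0 has discriminant (2)² - 4·(10) = -36 < 0, so r = -1 ± 3i.
Hence y_h = C1*cos(3*x)*exp(-x) + C2*exp(-x)*sin(3*x).
Try y_p = A*cos(3*x) + B*sin(3*x). Substituting and equating the coefficients of cos(3x) and sin(3x) gives A = -30/37, B = 5/37, so y_p = -30*cos(3*x)/37 + 5*sin(3*x)/37.
General solution: y = -30*cos(3*x)/37 + 5*sin(3*x)/37 + C1*cos(3*x)*exp(-x) + C2*exp(-x)*sin(3*x).
Apply the initial conditions: y(0) = -30/37 + C1 = 4 and y'(0) = 15/37 - C1 + 3*C2 = -4. Solving gives C1 = 178/37, C2 = 5/37.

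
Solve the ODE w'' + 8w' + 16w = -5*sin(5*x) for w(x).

Characteristic equation r² + 8r + 16 = 0 has discriminant (8)² - 4·(16) = 0, so r = -4 is a repeated root.
Hence w_h = (C1 + C2*x)*exp(-4*x).
Try w_p = A*cos(5*x) + B*sin(5*x). Substituting and equating the coefficients of cos(5x) and sin(5x) gives A = 200/1681, B = 45/1681, so w_p = 45*sin(5*x)/1681 + 200*cos(5*x)/1681.

w = 45*sin(5*x)/1681 + 200*cos(5*x)/1681 + C1*exp(-4*x) + C2*x*exp(-4*x)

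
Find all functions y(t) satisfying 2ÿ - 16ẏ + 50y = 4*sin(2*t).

y = 32*cos(2*t)/697 + 42*sin(2*t)/697 + C1*cos(3*t)*exp(4*t) + C2*exp(4*t)*sin(3*t)

Divide through by 2: y'' - 8y' + 25y = 2*sin(2*t).
Characteristic equation r² - 8r + 25 = 0 has discriminant (-8)² - 4·(25) = -36 < 0, so r = 4 ± 3i.
Hence y_h = C1*cos(3*t)*exp(4*t) + C2*exp(4*t)*sin(3*t).
Try y_p = A*cos(2*t) + B*sin(2*t). Substituting and equating the coefficients of cos(2t) and sin(2t) gives A = 32/697, B = 42/697, so y_p = 32*cos(2*t)/697 + 42*sin(2*t)/697.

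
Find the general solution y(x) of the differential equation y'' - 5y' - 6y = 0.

y = C1*exp(6*x) + C2*exp(-x)

Characteristic equation r² - 5r - 6 = 0 factors as (r - 6)(r + 1) = 0, so r = 6, -1.
Hence y_h = C1*exp(6*x) + C2*exp(-x).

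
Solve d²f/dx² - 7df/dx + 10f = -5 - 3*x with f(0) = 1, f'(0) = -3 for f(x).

f = -71/100 - 51*exp(5*x)/25 - 3*x/10 + 15*exp(2*x)/4

Characteristic equation r² - 7r + 10 = 0 factors as (r - 5)(r - 2) = 0, so r = 5, 2.
Hence f_h = C1*exp(5*x) + C2*exp(2*x).
For the particular solution try f_p = A0 + A1*x. Substituting and matching coefficients of each power of x gives A0 = -71/100, A1 = -3/10, so f_p = -71/100 - 3*x/10.
General solution: f = -71/100 - 3*x/10 + C1*exp(5*x) + C2*exp(2*x).
Apply the initial conditions: f(0) = -71/100 + C1 + C2 = 1 and f'(0) = -3/10 + 2*C2 + 5*C1 = -3. Solving gives C1 = -51/25, C2 = 15/4.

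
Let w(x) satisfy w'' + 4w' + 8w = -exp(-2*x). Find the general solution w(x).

Characteristic equation r² + 4r + 8 = 0 has discriminant (4)² - 4·(8) = -16 < 0, so r = -2 ± 2i.
Hence w_h = C1*cos(2*x)*exp(-2*x) + C2*exp(-2*x)*sin(2*x).
Try w_p = A*exp(-2*x). Substituting into the equation and dividing by exp(-2*x) gives A = -1/4, so w_p = -exp(-2*x)/4.

w = -exp(-2*x)/4 + C1*cos(2*x)*exp(-2*x) + C2*exp(-2*x)*sin(2*x)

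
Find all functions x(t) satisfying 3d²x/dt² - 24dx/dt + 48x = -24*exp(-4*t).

x = -exp(-4*t)/8 + C1*exp(4*t) + C2*t*exp(4*t)

Divide through by 3: x'' - 8x' + 16x = -8*exp(-4*t).
Characteristic equation r² - 8r + 16 = 0 has discriminant (-8)² - 4·(16) = 0, so r = 4 is a repeated root.
Hence x_h = (C1 + C2*t)*exp(4*t).
Try x_p = A*exp(-4*t). Substituting into the equation and dividing by exp(-4*t) gives A = -1/8, so x_p = -exp(-4*t)/8.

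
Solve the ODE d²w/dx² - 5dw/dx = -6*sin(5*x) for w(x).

Characteristic equation r² - 5r = 0 factors as (r - 5)r = 0, so r = 5, 0.
Hence w_h = C1*exp(5*x) + C2.
Try w_p = A*cos(5*x) + B*sin(5*x). Substituting and equating the coefficients of cos(5x) and sin(5x) gives A = -3/25, B = 3/25, so w_p = -3*cos(5*x)/25 + 3*sin(5*x)/25.

w = C2 - 3*cos(5*x)/25 + 3*sin(5*x)/25 + C1*exp(5*x)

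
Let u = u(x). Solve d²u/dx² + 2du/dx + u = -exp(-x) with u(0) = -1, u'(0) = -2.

u = -exp(-x) - 3*x*exp(-x) - x**2*exp(-x)/2

Characteristic equation r² + 2r + 1 = 0 has discriminant (2)² - 4·(1) = 0, so r = -1 is a repeated root.
Hence u_h = (C1 + C2*x)*exp(-x).
Since exp(-x) solves the homogeneous equation (r = -1 is a root of multiplicity 2), multiply the trial by x^2. Try u_p = A*x^2*exp(-x). Substituting into the equation and dividing by exp(-x) gives A = -1/2, so u_p = -x^2*exp(-x)/2.
General solution: u = C1*exp(-x) - x^2*exp(-x)/2 + C2*x*exp(-x).
Apply the initial conditions: u(0) = C1 = -1 and u'(0) = C2 - C1 = -2. Solving gives C1 = -1, C2 = -3.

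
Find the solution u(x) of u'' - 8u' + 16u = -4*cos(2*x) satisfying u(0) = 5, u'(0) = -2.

u = -3*cos(2*x)/25 + 4*sin(2*x)/25 + 128*exp(4*x)/25 - 114*x*exp(4*x)/5

Characteristic equation r² - 8r + 16 = 0 has discriminant (-8)² - 4·(16) = 0, so r = 4 is a repeated root.
Hence u_h = (C1 + C2*x)*exp(4*x).
Try u_p = A*cos(2*x) + B*sin(2*x). Substituting and equating the coefficients of cos(2x) and sin(2x) gives A = -3/25, B = 4/25, so u_p = -3*cos(2*x)/25 + 4*sin(2*x)/25.
General solution: u = -3*cos(2*x)/25 + 4*sin(2*x)/25 + C1*exp(4*x) + C2*x*exp(4*x).
Apply the initial conditions: u(0) = -3/25 + C1 = 5 and u'(0) = 8/25 + C2 + 4*C1 = -2. Solving gives C1 = 128/25, C2 = -114/5.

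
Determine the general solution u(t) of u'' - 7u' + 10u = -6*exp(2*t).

u = C1*exp(2*t) + C2*exp(5*t) + 2*t*exp(2*t)

Characteristic equation r² - 7r + 10 = 0 factors as (r - 2)(r - 5) = 0, so r = 2, 5.
Hence u_h = C1*exp(2*t) + C2*exp(5*t).
Since exp(2*t) solves the homogeneous equation (r = 2 is a root of multiplicity 1), multiply the trial by t. Try u_p = A*t*exp(2*t). Substituting into the equation and dividing by exp(2*t) gives A = 2, so u_p = 2*t*exp(2*t).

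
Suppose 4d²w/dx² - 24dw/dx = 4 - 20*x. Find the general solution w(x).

w = C2 - x/36 + 5*x**2/12 + C1*exp(6*x)

Divide through by 4: w'' - 6w' = 1 - 5*x.
Characteristic equation r² - 6r = 0 factors as (r - 6)r = 0, so r = 6, 0.
Hence w_h = C1*exp(6*x) + C2.
Since 0 is a characteristic root (multiplicity 1), multiply the polynomial trial by x: try w_p = x*(A0 + A1*x). Substituting and matching coefficients of each power of x gives A0 = -1/36, A1 = 5/12, so w_p = -x/36 + 5*x^2/12.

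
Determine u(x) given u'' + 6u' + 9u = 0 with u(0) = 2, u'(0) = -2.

u = 2*exp(-3*x) + 4*x*exp(-3*x)

Characteristic equation r² + 6r + 9 = 0 has discriminant (6)² - 4·(9) = 0, so r = -3 is a repeated root.
Hence u_h = (C1 + C2*x)*exp(-3*x).
Apply the initial conditions: u(0) = C1 = 2 and u'(0) = C2 - 3*C1 = -2. Solving gives C1 = 2, C2 = 4.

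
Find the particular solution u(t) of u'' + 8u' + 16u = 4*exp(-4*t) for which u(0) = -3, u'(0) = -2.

u = -3*exp(-4*t) - 14*t*exp(-4*t) + 2*t**2*exp(-4*t)

Characteristic equation r² + 8r + 16 = 0 has discriminant (8)² - 4·(16) = 0, so r = -4 is a repeated root.
Hence u_h = (C1 + C2*t)*exp(-4*t).
Since exp(-4*t) solves the homogeneous equation (r = -4 is a root of multiplicity 2), multiply the trial by t^2. Try u_p = A*t^2*exp(-4*t). Substituting into the equation and dividing by exp(-4*t) gives A = 2, so u_p = 2*t^2*exp(-4*t).
General solution: u = C1*exp(-4*t) + 2*t^2*exp(-4*t) + C2*t*exp(-4*t).
Apply the initial conditions: u(0) = C1 = -3 and u'(0) = C2 - 4*C1 = -2. Solving gives C1 = -3, C2 = -14.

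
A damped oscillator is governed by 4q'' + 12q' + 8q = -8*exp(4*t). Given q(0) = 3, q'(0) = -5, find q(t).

q = -exp(4*t)/15 + 5*exp(-2*t)/3 + 7*exp(-t)/5

Divide through by 4: q'' + 3q' + 2q = -2*exp(4*t).
Characteristic equation r² + 3r + 2 = 0 factors as (r + 2)(r + 1) = 0, so r = -2, -1.
Hence q_h = C1*exp(-2*t) + C2*exp(-t).
Try q_p = A*exp(4*t). Substituting into the equation and dividing by exp(4*t) gives A = -1/15, so q_p = -exp(4*t)/15.
General solution: q = -exp(4*t)/15 + C1*exp(-2*t) + C2*exp(-t).
Apply the initial conditions: q(0) = -1/15 + C1 + C2 = 3 and q'(0) = -4/15 - C2 - 2*C1 = -5. Solving gives C1 = 5/3, C2 = 7/5.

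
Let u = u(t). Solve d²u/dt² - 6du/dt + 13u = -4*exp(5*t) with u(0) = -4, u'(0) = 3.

Characteristic equation r² - 6r + 13 = 0 has discriminant (-6)² - 4·(13) = -16 < 0, so r = 3 ± 2i.
Hence u_h = C1*cos(2*t)*exp(3*t) + C2*exp(3*t)*sin(2*t).
Try u_p = A*exp(5*t). Substituting into the equation and dividing by exp(5*t) gives A = -1/2, so u_p = -exp(5*t)/2.
General solution: u = -exp(5*t)/2 + C1*cos(2*t)*exp(3*t) + C2*exp(3*t)*sin(2*t).
Apply the initial conditions: u(0) = -1/2 + C1 = -4 and u'(0) = -5/2 + 2*C2 + 3*C1 = 3. Solving gives C1 = -7/2, C2 = 8.

u = -exp(5*t)/2 + 8*exp(3*t)*sin(2*t) - 7*cos(2*t)*exp(3*t)/2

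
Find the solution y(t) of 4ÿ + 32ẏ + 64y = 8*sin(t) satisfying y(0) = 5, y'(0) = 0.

Divide through by 4: y'' + 8y' + 16y = 2*sin(t).
Characteristic equation r² + 8r + 16 = 0 has discriminant (8)² - 4·(16) = 0, so r = -4 is a repeated root.
Hence y_h = (C1 + C2*t)*exp(-4*t).
Try y_p = A*cos(t) + B*sin(t). Substituting and equating the coefficients of cos(t) and sin(t) gives A = -16/289, B = 30/289, so y_p = -16*cos(t)/289 + 30*sin(t)/289.
General solution: y = -16*cos(t)/289 + 30*sin(t)/289 + C1*exp(-4*t) + C2*t*exp(-4*t).
Apply the initial conditions: y(0) = -16/289 + C1 = 5 and y'(0) = 30/289 + C2 - 4*C1 = 0. Solving gives C1 = 1461/289, C2 = 342/17.

y = -16*cos(t)/289 + 30*sin(t)/289 + 1461*exp(-4*t)/289 + 342*t*exp(-4*t)/17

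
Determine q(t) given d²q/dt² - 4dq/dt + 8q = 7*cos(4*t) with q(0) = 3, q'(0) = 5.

Characteristic equation r² - 4r + 8 = 0 has discriminant (-4)² - 4·(8) = -16 < 0, so r = 2 ± 2i.
Hence q_h = C1*cos(2*t)*exp(2*t) + C2*exp(2*t)*sin(2*t).
Try q_p = A*cos(4*t) + B*sin(4*t). Substituting and equating the coefficients of cos(4t) and sin(4t) gives A = -7/40, B = -7/20, so q_p = -7*sin(4*t)/20 - 7*cos(4*t)/40.
General solution: q = -7*sin(4*t)/20 - 7*cos(4*t)/40 + C1*cos(2*t)*exp(2*t) + C2*exp(2*t)*sin(2*t).
Apply the initial conditions: q(0) = -7/40 + C1 = 3 and q'(0) = -7/5 + 2*C1 + 2*C2 = 5. Solving gives C1 = 127/40, C2 = 1/40.

q = -7*sin(4*t)/20 - 7*cos(4*t)/40 + exp(2*t)*sin(2*t)/40 + 127*cos(2*t)*exp(2*t)/40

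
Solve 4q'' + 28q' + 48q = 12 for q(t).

Divide through by 4: q'' + 7q' + 12q = 3.
Characteristic equation r² + 7r + 12 = 0 factors as (r + 4)(r + 3) = 0, so r = -4, -3.
Hence q_h = C1*exp(-4*t) + C2*exp(-3*t).
For the particular solution try q_p = A0. Substituting and matching coefficients of each power of t gives A0 = 1/4, so q_p = 1/4.

q = 1/4 + C1*exp(-4*t) + C2*exp(-3*t)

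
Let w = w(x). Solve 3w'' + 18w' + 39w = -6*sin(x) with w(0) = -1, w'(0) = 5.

Divide through by 3: w'' + 6w' + 13w = -2*sin(x).
Characteristic equation r² + 6r + 13 = 0 has discriminant (6)² - 4·(13) = -16 < 0, so r = -3 ± 2i.
Hence w_h = C1*cos(2*x)*exp(-3*x) + C2*exp(-3*x)*sin(2*x).
Try w_p = A*cos(x) + B*sin(x). Substituting and equating the coefficients of cos(x) and sin(x) gives A = 1/15, B = -2/15, so w_p = -2*sin(x)/15 + cos(x)/15.
General solution: w = -2*sin(x)/15 + cos(x)/15 + C1*cos(2*x)*exp(-3*x) + C2*exp(-3*x)*sin(2*x).
Apply the initial conditions: w(0) = 1/15 + C1 = -1 and w'(0) = -2/15 - 3*C1 + 2*C2 = 5. Solving gives C1 = -16/15, C2 = 29/30.

w = -2*sin(x)/15 + cos(x)/15 - 16*cos(2*x)*exp(-3*x)/15 + 29*exp(-3*x)*sin(2*x)/30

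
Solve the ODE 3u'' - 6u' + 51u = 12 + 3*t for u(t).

Divide through by 3: u'' - 2u' + 17u = 4 + t.
Characteristic equation r² - 2r + 17 = 0 has discriminant (-2)² - 4·(17) = -64 < 0, so r = 1 ± 4i.
Hence u_h = C1*cos(4*t)*exp(t) + C2*exp(t)*sin(4*t).
For the particular solution try u_p = A0 + A1*t. Substituting and matching coefficients of each power of t gives A0 = 70/289, A1 = 1/17, so u_p = 70/289 + t/17.

u = 70/289 + t/17 + C1*cos(4*t)*exp(t) + C2*exp(t)*sin(4*t)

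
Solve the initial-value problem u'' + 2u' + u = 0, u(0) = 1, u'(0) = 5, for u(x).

u = 6*x*exp(-x) + exp(-x)

Characteristic equation r² + 2r + 1 = 0 has discriminant (2)² - 4·(1) = 0, so r = -1 is a repeated root.
Hence u_h = (C1 + C2*x)*exp(-x).
Apply the initial conditions: u(0) = C1 = 1 and u'(0) = C2 - C1 = 5. Solving gives C1 = 1, C2 = 6.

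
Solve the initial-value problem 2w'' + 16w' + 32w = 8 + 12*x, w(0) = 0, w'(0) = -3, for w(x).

Divide through by 2: w'' + 8w' + 16w = 4 + 6*x.
Characteristic equation r² + 8r + 16 = 0 has discriminant (8)² - 4·(16) = 0, so r = -4 is a repeated root.
Hence w_h = (C1 + C2*x)*exp(-4*x).
For the particular solution try w_p = A0 + A1*x. Substituting and matching coefficients of each power of x gives A0 = 1/16, A1 = 3/8, so w_p = 1/16 + 3*x/8.
General solution: w = 1/16 + 3*x/8 + C1*exp(-4*x) + C2*x*exp(-4*x).
Apply the initial conditions: w(0) = 1/16 + C1 = 0 and w'(0) = 3/8 + C2 - 4*C1 = -3. Solving gives C1 = -1/16, C2 = -29/8.

w = 1/16 - exp(-4*x)/16 + 3*x/8 - 29*x*exp(-4*x)/8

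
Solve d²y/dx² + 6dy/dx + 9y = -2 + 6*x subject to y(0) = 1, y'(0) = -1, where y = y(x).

Characteristic equation r² + 6r + 9 = 0 has discriminant (6)² - 4·(9) = 0, so r = -3 is a repeated root.
Hence y_h = (C1 + C2*x)*exp(-3*x).
For the particular solution try y_p = A0 + A1*x. Substituting and matching coefficients of each power of x gives A0 = -2/3, A1 = 2/3, so y_p = -2/3 + 2*x/3.
General solution: y = -2/3 + 2*x/3 + C1*exp(-3*x) + C2*x*exp(-3*x).
Apply the initial conditions: y(0) = -2/3 + C1 = 1 and y'(0) = 2/3 + C2 - 3*C1 = -1. Solving gives C1 = 5/3, C2 = 10/3.

y = -2/3 + 2*x/3 + 5*exp(-3*x)/3 + 10*x*exp(-3*x)/3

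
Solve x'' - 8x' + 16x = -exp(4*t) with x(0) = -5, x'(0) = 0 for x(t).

Characteristic equation r² - 8r + 16 = 0 has discriminant (-8)² - 4·(16) = 0, so r = 4 is a repeated root.
Hence x_h = (C1 + C2*t)*exp(4*t).
Since exp(4*t) solves the homogeneous equation (r = 4 is a root of multiplicity 2), multiply the trial by t^2. Try x_p = A*t^2*exp(4*t). Substituting into the equation and dividing by exp(4*t) gives A = -1/2, so x_p = -t^2*exp(4*t)/2.
General solution: x = C1*exp(4*t) - t^2*exp(4*t)/2 + C2*t*exp(4*t).
Apply the initial conditions: x(0) = C1 = -5 and x'(0) = C2 + 4*C1 = 0. Solving gives C1 = -5, C2 = 20.

x = -5*exp(4*t) + 20*t*exp(4*t) - t**2*exp(4*t)/2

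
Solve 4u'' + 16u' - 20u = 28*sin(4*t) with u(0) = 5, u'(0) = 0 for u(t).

Divide through by 4: u'' + 4u' - 5u = 7*sin(4*t).
Characteristic equation r² + 4r - 5 = 0 factors as (r + 5)(r - 1) = 0, so r = -5, 1.
Hence u_h = C1*exp(-5*t) + C2*exp(t).
Try u_p = A*cos(4*t) + B*sin(4*t). Substituting and equating the coefficients of cos(4t) and sin(4t) gives A = -112/697, B = -147/697, so u_p = -147*sin(4*t)/697 - 112*cos(4*t)/697.
General solution: u = -147*sin(4*t)/697 - 112*cos(4*t)/697 + C1*exp(-5*t) + C2*exp(t).
Apply the initial conditions: u(0) = -112/697 + C1 + C2 = 5 and u'(0) = -588/697 + C2 - 5*C1 = 0. Solving gives C1 = 59/82, C2 = 151/34.

u = -147*sin(4*t)/697 - 112*cos(4*t)/697 + 59*exp(-5*t)/82 + 151*exp(t)/34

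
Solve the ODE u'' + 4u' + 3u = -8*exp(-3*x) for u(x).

Characteristic equation r² + 4r + 3 = 0 factors as (r + 3)(r + 1) = 0, so r = -3, -1.
Hence u_h = C1*exp(-3*x) + C2*exp(-x).
Since exp(-3*x) solves the homogeneous equation (r = -3 is a root of multiplicity 1), multiply the trial by x. Try u_p = A*x*exp(-3*x). Substituting into the equation and dividing by exp(-3*x) gives A = 4, so u_p = 4*x*exp(-3*x).

u = C1*exp(-3*x) + C2*exp(-x) + 4*x*exp(-3*x)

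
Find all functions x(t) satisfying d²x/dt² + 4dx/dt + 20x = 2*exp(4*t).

x = exp(4*t)/26 + C1*cos(4*t)*exp(-2*t) + C2*exp(-2*t)*sin(4*t)

Characteristic equation r² + 4r + 20 = 0 has discriminant (4)² - 4·(20) = -64 < 0, so r = -2 ± 4i.
Hence x_h = C1*cos(4*t)*exp(-2*t) + C2*exp(-2*t)*sin(4*t).
Try x_p = A*exp(4*t). Substituting into the equation and dividing by exp(4*t) gives A = 1/26, so x_p = exp(4*t)/26.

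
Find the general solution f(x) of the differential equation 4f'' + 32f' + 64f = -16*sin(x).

Divide through by 4: f'' + 8f' + 16f = -4*sin(x).
Characteristic equation r² + 8r + 16 = 0 has discriminant (8)² - 4·(16) = 0, so r = -4 is a repeated root.
Hence f_h = (C1 + C2*x)*exp(-4*x).
Try f_p = A*cos(x) + B*sin(x). Substituting and equating the coefficients of cos(x) and sin(x) gives A = 32/289, B = -60/289, so f_p = -60*sin(x)/289 + 32*cos(x)/289.

f = -60*sin(x)/289 + 32*cos(x)/289 + C1*exp(-4*x) + C2*x*exp(-4*x)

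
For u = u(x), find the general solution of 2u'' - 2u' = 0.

Divide through by 2: u'' - u' = 0.
Characteristic equation r² - r = 0 factors as (r - 1)r = 0, so r = 1, 0.
Hence u_h = C1*exp(x) + C2.

u = C2 + C1*exp(x)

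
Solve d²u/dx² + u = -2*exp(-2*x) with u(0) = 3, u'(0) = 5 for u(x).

u = -2*exp(-2*x)/5 + 17*cos(x)/5 + 21*sin(x)/5

Characteristic equation r² + 1 = 0 has discriminant (0)² - 4·(1) = -4 < 0, so r = ± i.
Hence u_h = C1*cos(x) + C2*sin(x).
Try u_p = A*exp(-2*x). Substituting into the equation and dividing by exp(-2*x) gives A = -2/5, so u_p = -2*exp(-2*x)/5.
General solution: u = -2*exp(-2*x)/5 + C1*cos(x) + C2*sin(x).
Apply the initial conditions: u(0) = -2/5 + C1 = 3 and u'(0) = 4/5 + C2 = 5. Solving gives C1 = 17/5, C2 = 21/5.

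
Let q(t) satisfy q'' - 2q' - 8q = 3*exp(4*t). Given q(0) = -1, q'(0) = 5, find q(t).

Characteristic equation r² - 2r - 8 = 0 factors as (r - 4)(r + 2) = 0, so r = 4, -2.
Hence q_h = C1*exp(4*t) + C2*exp(-2*t).
Since exp(4*t) solves the homogeneous equation (r = 4 is a root of multiplicity 1), multiply the trial by t. Try q_p = A*t*exp(4*t). Substituting into the equation and dividing by exp(4*t) gives A = 1/2, so q_p = t*exp(4*t)/2.
General solution: q = C1*exp(4*t) + C2*exp(-2*t) + t*exp(4*t)/2.
Apply the initial conditions: q(0) = C1 + C2 = -1 and q'(0) = 1/2 - 2*C2 + 4*C1 = 5. Solving gives C1 = 5/12, C2 = -17/12.

q = -17*exp(-2*t)/12 + 5*exp(4*t)/12 + t*exp(4*t)/2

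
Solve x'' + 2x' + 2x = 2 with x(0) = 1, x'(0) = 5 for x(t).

Characteristic equation r² + 2r + 2 = 0 has discriminant (2)² - 4·(2) = -4 < 0, so r = -1 ± i.
Hence x_h = C1*cos(t)*exp(-t) + C2*exp(-t)*sin(t).
For the particular solution try x_p = A0. Substituting and matching coefficients of each power of t gives A0 = 1, so x_p = 1.
General solution: x = 1 + C1*cos(t)*exp(-t) + C2*exp(-t)*sin(t).
Apply the initial conditions: x(0) = 1 + C1 = 1 and x'(0) = C2 - C1 = 5. Solving gives C1 = 0, C2 = 5.

x = 1 + 5*exp(-t)*sin(t)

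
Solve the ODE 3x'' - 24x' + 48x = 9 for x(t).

Divide through by 3: x'' - 8x' + 16x = 3.
Characteristic equation r² - 8r + 16 = 0 has discriminant (-8)² - 4·(16) = 0, so r = 4 is a repeated root.
Hence x_h = (C1 + C2*t)*exp(4*t).
For the particular solution try x_p = A0. Substituting and matching coefficients of each power of t gives A0 = 3/16, so x_p = 3/16.

x = 3/16 + C1*exp(4*t) + C2*t*exp(4*t)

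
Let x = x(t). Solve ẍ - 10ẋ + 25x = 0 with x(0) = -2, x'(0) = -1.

x = -2*exp(5*t) + 9*t*exp(5*t)

Characteristic equation r² - 10r + 25 = 0 has discriminant (-10)² - 4·(25) = 0, so r = 5 is a repeated root.
Hence x_h = (C1 + C2*t)*exp(5*t).
Apply the initial conditions: x(0) = C1 = -2 and x'(0) = C2 + 5*C1 = -1. Solving gives C1 = -2, C2 = 9.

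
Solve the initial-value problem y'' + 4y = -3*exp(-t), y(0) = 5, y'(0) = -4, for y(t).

Characteristic equation r² + 4 = 0 has discriminant (0)² - 4·(4) = -16 < 0, so r = ± 2i.
Hence y_h = C1*cos(2*t) + C2*sin(2*t).
Try y_p = A*exp(-t). Substituting into the equation and dividing by exp(-t) gives A = -3/5, so y_p = -3*exp(-t)/5.
General solution: y = -3*exp(-t)/5 + C1*cos(2*t) + C2*sin(2*t).
Apply the initial conditions: y(0) = -3/5 + C1 = 5 and y'(0) = 3/5 + 2*C2 = -4. Solving gives C1 = 28/5, C2 = -23/10.

y = -23*sin(2*t)/10 - 3*exp(-t)/5 + 28*cos(2*t)/5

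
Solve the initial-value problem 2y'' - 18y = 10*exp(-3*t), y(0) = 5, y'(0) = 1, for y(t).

Divide through by 2: y'' - 9y = 5*exp(-3*t).
Characteristic equation r² - 9 = 0 factors as (r + 3)(r - 3) = 0, so r = -3, 3.
Hence y_h = C1*exp(-3*t) + C2*exp(3*t).
Since exp(-3*t) solves the homogeneous equation (r = -3 is a root of multiplicity 1), multiply the trial by t. Try y_p = A*t*exp(-3*t). Substituting into the equation and dividing by exp(-3*t) gives A = -5/6, so y_p = -5*t*exp(-3*t)/6.
General solution: y = C1*exp(-3*t) + C2*exp(3*t) - 5*t*exp(-3*t)/6.
Apply the initial conditions: y(0) = C1 + C2 = 5 and y'(0) = -5/6 - 3*C1 + 3*C2 = 1. Solving gives C1 = 79/36, C2 = 101/36.

y = 79*exp(-3*t)/36 + 101*exp(3*t)/36 - 5*t*exp(-3*t)/6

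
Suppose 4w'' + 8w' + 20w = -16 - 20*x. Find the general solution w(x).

Divide through by 4: w'' + 2w' + 5w = -4 - 5*x.
Characteristic equation r² + 2r + 5 = 0 has discriminant (2)² - 4·(5) = -16 < 0, so r = -1 ± 2i.
Hence w_h = C1*cos(2*x)*exp(-x) + C2*exp(-x)*sin(2*x).
For the particular solution try w_p = A0 + A1*x. Substituting and matching coefficients of each power of x gives A0 = -2/5, A1 = -1, so w_p = -2/5 - x.

w = -2/5 - x + C1*cos(2*x)*exp(-x) + C2*exp(-x)*sin(2*x)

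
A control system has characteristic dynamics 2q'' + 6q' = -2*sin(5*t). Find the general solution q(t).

Divide through by 2: q'' + 3q' = -sin(5*t).
Characteristic equation r² + 3r = 0 factors as (r + 3)r = 0, so r = -3, 0.
Hence q_h = C1*exp(-3*t) + C2.
Try q_p = A*cos(5*t) + B*sin(5*t). Substituting and equating the coefficients of cos(5t) and sin(5t) gives A = 3/170, B = 1/34, so q_p = sin(5*t)/34 + 3*cos(5*t)/170.

q = C2 + sin(5*t)/34 + 3*cos(5*t)/170 + C1*exp(-3*t)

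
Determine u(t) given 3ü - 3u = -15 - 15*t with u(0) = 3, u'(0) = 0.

u = 5 + 5*t - 7*exp(t)/2 + 3*exp(-t)/2

Divide through by 3: u'' - u = -5 - 5*t.
Characteristic equation r² - 1 = 0 factors as (r - 1)(r + 1) = 0, so r = 1, -1.
Hence u_h = C1*exp(t) + C2*exp(-t).
For the particular solution try u_p = A0 + A1*t. Substituting and matching coefficients of each power of t gives A0 = 5, A1 = 5, so u_p = 5 + 5*t.
General solution: u = 5 + 5*t + C1*exp(t) + C2*exp(-t).
Apply the initial conditions: u(0) = 5 + C1 + C2 = 3 and u'(0) = 5 + C1 - C2 = 0. Solving gives C1 = -7/2, C2 = 3/2.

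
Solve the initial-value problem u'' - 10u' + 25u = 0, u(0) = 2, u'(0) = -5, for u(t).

Characteristic equation r² - 10r + 25 = 0 has discriminant (-10)² - 4·(25) = 0, so r = 5 is a repeated root.
Hence u_h = (C1 + C2*t)*exp(5*t).
Apply the initial conditions: u(0) = C1 = 2 and u'(0) = C2 + 5*C1 = -5. Solving gives C1 = 2, C2 = -15.

u = 2*exp(5*t) - 15*t*exp(5*t)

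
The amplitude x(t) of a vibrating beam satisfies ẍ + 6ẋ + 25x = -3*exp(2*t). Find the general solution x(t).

Characteristic equation r² + 6r + 25 = 0 has discriminant (6)² - 4·(25) = -64 < 0, so r = -3 ± 4i.
Hence x_h = C1*cos(4*t)*exp(-3*t) + C2*exp(-3*t)*sin(4*t).
Try x_p = A*exp(2*t). Substituting into the equation and dividing by exp(2*t) gives A = -3/41, so x_p = -3*exp(2*t)/41.

x = -3*exp(2*t)/41 + C1*cos(4*t)*exp(-3*t) + C2*exp(-3*t)*sin(4*t)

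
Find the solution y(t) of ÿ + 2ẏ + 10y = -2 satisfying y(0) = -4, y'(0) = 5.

y = -1/5 - 19*cos(3*t)*exp(-t)/5 + 2*exp(-t)*sin(3*t)/5

Characteristic equation r² + 2r + 10 = 0 has discriminant (2)² - 4·(10) = -36 < 0, so r = -1 ± 3i.
Hence y_h = C1*cos(3*t)*exp(-t) + C2*exp(-t)*sin(3*t).
For the particular solution try y_p = A0. Substituting and matching coefficients of each power of t gives A0 = -1/5, so y_p = -1/5.
General solution: y = -1/5 + C1*cos(3*t)*exp(-t) + C2*exp(-t)*sin(3*t).
Apply the initial conditions: y(0) = -1/5 + C1 = -4 and y'(0) = -C1 + 3*C2 = 5. Solving gives C1 = -19/5, C2 = 2/5.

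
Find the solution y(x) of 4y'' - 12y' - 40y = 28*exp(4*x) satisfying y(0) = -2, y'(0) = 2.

y = -65*exp(-2*x)/42 - 7*exp(4*x)/6 + 5*exp(5*x)/7

Divide through by 4: y'' - 3y' - 10y = 7*exp(4*x).
Characteristic equation r² - 3r - 10 = 0 factors as (r - 5)(r + 2) = 0, so r = 5, -2.
Hence y_h = C1*exp(5*x) + C2*exp(-2*x).
Try y_p = A*exp(4*x). Substituting into the equation and dividing by exp(4*x) gives A = -7/6, so y_p = -7*exp(4*x)/6.
General solution: y = -7*exp(4*x)/6 + C1*exp(5*x) + C2*exp(-2*x).
Apply the initial conditions: y(0) = -7/6 + C1 + C2 = -2 and y'(0) = -14/3 - 2*C2 + 5*C1 = 2. Solving gives C1 = 5/7, C2 = -65/42.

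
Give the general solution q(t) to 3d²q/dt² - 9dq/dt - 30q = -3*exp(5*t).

Divide through by 3: q'' - 3q' - 10q = -exp(5*t).
Characteristic equation r² - 3r - 10 = 0 factors as (r + 2)(r - 5) = 0, so r = -2, 5.
Hence q_h = C1*exp(-2*t) + C2*exp(5*t).
Since exp(5*t) solves the homogeneous equation (r = 5 is a root of multiplicity 1), multiply the trial by t. Try q_p = A*t*exp(5*t). Substituting into the equation and dividing by exp(5*t) gives A = -1/7, so q_p = -t*exp(5*t)/7.

q = C1*exp(-2*t) + C2*exp(5*t) - t*exp(5*t)/7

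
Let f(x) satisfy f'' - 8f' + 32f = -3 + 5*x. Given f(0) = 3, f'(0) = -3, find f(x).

f = -7/128 + 5*x/32 - 123*exp(4*x)*sin(4*x)/32 + 391*cos(4*x)*exp(4*x)/128

Characteristic equation r² - 8r + 32 = 0 has discriminant (-8)² - 4·(32) = -64 < 0, so r = 4 ± 4i.
Hence f_h = C1*cos(4*x)*exp(4*x) + C2*exp(4*x)*sin(4*x).
For the particular solution try f_p = A0 + A1*x. Substituting and matching coefficients of each power of x gives A0 = -7/128, A1 = 5/32, so f_p = -7/128 + 5*x/32.
General solution: f = -7/128 + 5*x/32 + C1*cos(4*x)*exp(4*x) + C2*exp(4*x)*sin(4*x).
Apply the initial conditions: f(0) = -7/128 + C1 = 3 and f'(0) = 5/32 + 4*C1 + 4*C2 = -3. Solving gives C1 = 391/128, C2 = -123/32.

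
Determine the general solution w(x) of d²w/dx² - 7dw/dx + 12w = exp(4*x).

w = C1*exp(3*x) + C2*exp(4*x) + x*exp(4*x)

Characteristic equation r² - 7r + 12 = 0 factors as (r - 3)(r - 4) = 0, so r = 3, 4.
Hence w_h = C1*exp(3*x) + C2*exp(4*x).
Since exp(4*x) solves the homogeneous equation (r = 4 is a root of multiplicity 1), multiply the trial by x. Try w_p = A*x*exp(4*x). Substituting into the equation and dividing by exp(4*x) gives A = 1, so w_p = x*exp(4*x).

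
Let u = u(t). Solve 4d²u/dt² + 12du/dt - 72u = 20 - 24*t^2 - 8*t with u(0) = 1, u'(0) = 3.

Divide through by 4: u'' + 3u' - 18u = 5 - 6*t^2 - 2*t.
Characteristic equation r² + 3r - 18 = 0 factors as (r + 6)(r - 3) = 0, so r = -6, 3.
Hence u_h = C1*exp(-6*t) + C2*exp(3*t).
For the particular solution try u_p = A0 + A1*t + A2*t^2. Substituting and matching coefficients of each power of t gives A0 = -11/54, A1 = 2/9, A2 = 1/3, so u_p = -11/54 + t^2/3 + 2*t/9.
General solution: u = -11/54 + t^2/3 + 2*t/9 + C1*exp(-6*t) + C2*exp(3*t).
Apply the initial conditions: u(0) = -11/54 + C1 + C2 = 1 and u'(0) = 2/9 - 6*C1 + 3*C2 = 3. Solving gives C1 = 5/54, C2 = 10/9.

u = -11/54 + t**2/3 + 2*t/9 + 5*exp(-6*t)/54 + 10*exp(3*t)/9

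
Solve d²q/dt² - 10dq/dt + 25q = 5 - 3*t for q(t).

Characteristic equation r² - 10r + 25 = 0 has discriminant (-10)² - 4·(25) = 0, so r = 5 is a repeated root.
Hence q_h = (C1 + C2*t)*exp(5*t).
For the particular solution try q_p = A0 + A1*t. Substituting and matching coefficients of each power of t gives A0 = 19/125, A1 = -3/25, so q_p = 19/125 - 3*t/25.

q = 19/125 - 3*t/25 + C1*exp(5*t) + C2*t*exp(5*t)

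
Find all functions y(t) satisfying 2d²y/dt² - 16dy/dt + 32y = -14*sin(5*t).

Divide through by 2: y'' - 8y' + 16y = -7*sin(5*t).
Characteristic equation r² - 8r + 16 = 0 has discriminant (-8)² - 4·(16) = 0, so r = 4 is a repeated root.
Hence y_h = (C1 + C2*t)*exp(4*t).
Try y_p = A*cos(5*t) + B*sin(5*t). Substituting and equating the coefficients of cos(5t) and sin(5t) gives A = -280/1681, B = 63/1681, so y_p = -280*cos(5*t)/1681 + 63*sin(5*t)/1681.

y = -280*cos(5*t)/1681 + 63*sin(5*t)/1681 + C1*exp(4*t) + C2*t*exp(4*t)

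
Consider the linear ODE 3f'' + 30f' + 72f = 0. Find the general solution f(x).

f = C1*exp(-6*x) + C2*exp(-4*x)

Divide through by 3: f'' + 10f' + 24f = 0.
Characteristic equation r² + 10r + 24 = 0 factors as (r + 6)(r + 4) = 0, so r = -6, -4.
Hence f_h = C1*exp(-6*x) + C2*exp(-4*x).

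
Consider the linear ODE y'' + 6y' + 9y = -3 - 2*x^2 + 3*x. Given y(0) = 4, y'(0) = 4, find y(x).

y = -19/27 - 2*x**2/9 + 17*x/27 + 127*exp(-3*x)/27 + 472*x*exp(-3*x)/27

Characteristic equation r² + 6r + 9 = 0 has discriminant (6)² - 4·(9) = 0, so r = -3 is a repeated root.
Hence y_h = (C1 + C2*x)*exp(-3*x).
For the particular solution try y_p = A0 + A1*x + A2*x^2. Substituting and matching coefficients of each power of x gives A0 = -19/27, A1 = 17/27, A2 = -2/9, so y_p = -19/27 - 2*x^2/9 + 17*x/27.
General solution: y = -19/27 - 2*x^2/9 + 17*x/27 + C1*exp(-3*x) + C2*x*exp(-3*x).
Apply the initial conditions: y(0) = -19/27 + C1 = 4 and y'(0) = 17/27 + C2 - 3*C1 = 4. Solving gives C1 = 127/27, C2 = 472/27.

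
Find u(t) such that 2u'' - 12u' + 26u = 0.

Divide through by 2: u'' - 6u' + 13u = 0.
Characteristic equation r² - 6r + 13 = 0 has discriminant (-6)² - 4·(13) = -16 < 0, so r = 3 ± 2i.
Hence u_h = C1*cos(2*t)*exp(3*t) + C2*exp(3*t)*sin(2*t).

u = C1*cos(2*t)*exp(3*t) + C2*exp(3*t)*sin(2*t)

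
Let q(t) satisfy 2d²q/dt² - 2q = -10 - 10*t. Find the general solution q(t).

q = 5 + 5*t + C1*exp(-t) + C2*exp(t)

Divide through by 2: q'' - q = -5 - 5*t.
Characteristic equation r² - 1 = 0 factors as (r + 1)(r - 1) = 0, so r = -1, 1.
Hence q_h = C1*exp(-t) + C2*exp(t).
For the particular solution try q_p = A0 + A1*t. Substituting and matching coefficients of each power of t gives A0 = 5, A1 = 5, so q_p = 5 + 5*t.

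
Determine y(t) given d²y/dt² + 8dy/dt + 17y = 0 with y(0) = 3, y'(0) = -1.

y = 3*cos(t)*exp(-4*t) + 11*exp(-4*t)*sin(t)

Characteristic equation r² + 8r + 17 = 0 has discriminant (8)² - 4·(17) = -4 < 0, so r = -4 ± i.
Hence y_h = C1*cos(t)*exp(-4*t) + C2*exp(-4*t)*sin(t).
Apply the initial conditions: y(0) = C1 = 3 and y'(0) = C2 - 4*C1 = -1. Solving gives C1 = 3, C2 = 11.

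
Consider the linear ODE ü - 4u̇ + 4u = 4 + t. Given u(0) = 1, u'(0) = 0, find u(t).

Characteristic equation r² - 4r + 4 = 0 has discriminant (-4)² - 4·(4) = 0, so r = 2 is a repeated root.
Hence u_h = (C1 + C2*t)*exp(2*t).
For the particular solution try u_p = A0 + A1*t. Substituting and matching coefficients of each power of t gives A0 = 5/4, A1 = 1/4, so u_p = 5/4 + t/4.
General solution: u = 5/4 + t/4 + C1*exp(2*t) + C2*t*exp(2*t).
Apply the initial conditions: u(0) = 5/4 + C1 = 1 and u'(0) = 1/4 + C2 + 2*C1 = 0. Solving gives C1 = -1/4, C2 = 1/4.

u = 5/4 - exp(2*t)/4 + t/4 + t*exp(2*t)/4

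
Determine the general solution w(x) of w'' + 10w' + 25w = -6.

Characteristic equation r² + 10r + 25 = 0 has discriminant (10)² - 4·(25) = 0, so r = -5 is a repeated root.
Hence w_h = (C1 + C2*x)*exp(-5*x).
For the particular solution try w_p = A0. Substituting and matching coefficients of each power of x gives A0 = -6/25, so w_p = -6/25.

w = -6/25 + C1*exp(-5*x) + C2*x*exp(-5*x)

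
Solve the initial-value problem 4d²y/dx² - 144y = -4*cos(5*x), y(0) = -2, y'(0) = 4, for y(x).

y = -491*exp(-6*x)/366 - 247*exp(6*x)/366 + cos(5*x)/61

Divide through by 4: y'' - 36y = -cos(5*x).
Characteristic equation r² - 36 = 0 factors as (r + 6)(r - 6) = 0, so r = -6, 6.
Hence y_h = C1*exp(-6*x) + C2*exp(6*x).
Try y_p = A*cos(5*x) + B*sin(5*x). Substituting and equating the coefficients of cos(5x) and sin(5x) gives A = 1/61, B = 0, so y_p = cos(5*x)/61.
General solution: y = cos(5*x)/61 + C1*exp(-6*x) + C2*exp(6*x).
Apply the initial conditions: y(0) = 1/61 + C1 + C2 = -2 and y'(0) = -6*C1 + 6*C2 = 4. Solving gives C1 = -491/366, C2 = -247/366.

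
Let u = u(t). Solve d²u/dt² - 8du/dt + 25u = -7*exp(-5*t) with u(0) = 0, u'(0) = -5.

u = -7*exp(-5*t)/90 - 19*exp(4*t)*sin(3*t)/10 + 7*cos(3*t)*exp(4*t)/90

Characteristic equation r² - 8r + 25 = 0 has discriminant (-8)² - 4·(25) = -36 < 0, so r = 4 ± 3i.
Hence u_h = C1*cos(3*t)*exp(4*t) + C2*exp(4*t)*sin(3*t).
Try u_p = A*exp(-5*t). Substituting into the equation and dividing by exp(-5*t) gives A = -7/90, so u_p = -7*exp(-5*t)/90.
General solution: u = -7*exp(-5*t)/90 + C1*cos(3*t)*exp(4*t) + C2*exp(4*t)*sin(3*t).
Apply the initial conditions: u(0) = -7/90 + C1 = 0 and u'(0) = 7/18 + 3*C2 + 4*C1 = -5. Solving gives C1 = 7/90, C2 = -19/10.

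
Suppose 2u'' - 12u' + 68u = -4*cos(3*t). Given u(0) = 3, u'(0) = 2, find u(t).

u = -50*cos(3*t)/949 + 36*sin(3*t)/949 - 6901*exp(3*t)*sin(5*t)/4745 + 2897*cos(5*t)*exp(3*t)/949

Divide through by 2: u'' - 6u' + 34u = -2*cos(3*t).
Characteristic equation r² - 6r + 34 = 0 has discriminant (-6)² - 4·(34) = -100 < 0, so r = 3 ± 5i.
Hence u_h = C1*cos(5*t)*exp(3*t) + C2*exp(3*t)*sin(5*t).
Try u_p = A*cos(3*t) + B*sin(3*t). Substituting and equating the coefficients of cos(3t) and sin(3t) gives A = -50/949, B = 36/949, so u_p = -50*cos(3*t)/949 + 36*sin(3*t)/949.
General solution: u = -50*cos(3*t)/949 + 36*sin(3*t)/949 + C1*cos(5*t)*exp(3*t) + C2*exp(3*t)*sin(5*t).
Apply the initial conditions: u(0) = -50/949 + C1 = 3 and u'(0) = 108/949 + 3*C1 + 5*C2 = 2. Solving gives C1 = 2897/949, C2 = -6901/4745.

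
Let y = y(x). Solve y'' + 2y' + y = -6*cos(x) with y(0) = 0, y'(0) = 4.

Characteristic equation r² + 2r + 1 = 0 has discriminant (2)² - 4·(1) = 0, so r = -1 is a repeated root.
Hence y_h = (C1 + C2*x)*exp(-x).
Try y_p = A*cos(x) + B*sin(x). Substituting and equating the coefficients of cos(x) and sin(x) gives A = 0, B = -3, so y_p = -3*sin(x).
General solution: y = -3*sin(x) + C1*exp(-x) + C2*x*exp(-x).
Apply the initial conditions: y(0) = C1 = 0 and y'(0) = -3 + C2 - C1 = 4. Solving gives C1 = 0, C2 = 7.

y = -3*sin(x) + 7*x*exp(-x)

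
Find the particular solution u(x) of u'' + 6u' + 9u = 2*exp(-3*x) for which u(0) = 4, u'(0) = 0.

Characteristic equation r² + 6r + 9 = 0 has discriminant (6)² - 4·(9) = 0, so r = -3 is a repeated root.
Hence u_h = (C1 + C2*x)*exp(-3*x).
Since exp(-3*x) solves the homogeneous equation (r = -3 is a root of multiplicity 2), multiply the trial by x^2. Try u_p = A*x^2*exp(-3*x). Substituting into the equation and dividing by exp(-3*x) gives A = 1, so u_p = x^2*exp(-3*x).
General solution: u = C1*exp(-3*x) + x^2*exp(-3*x) + C2*x*exp(-3*x).
Apply the initial conditions: u(0) = C1 = 4 and u'(0) = C2 - 3*C1 = 0. Solving gives C1 = 4, C2 = 12.

u = 4*exp(-3*x) + x**2*exp(-3*x) + 12*x*exp(-3*x)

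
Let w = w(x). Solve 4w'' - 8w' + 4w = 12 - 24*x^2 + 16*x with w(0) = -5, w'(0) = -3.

Divide through by 4: w'' - 2w' + w = 3 - 6*x^2 + 4*x.
Characteristic equation r² - 2r + 1 = 0 has discriminant (-2)² - 4·(1) = 0, so r = 1 is a repeated root.
Hence w_h = (C1 + C2*x)*exp(x).
For the particular solution try w_p = A0 + A1*x + A2*x^2. Substituting and matching coefficients of each power of x gives A0 = -25, A1 = -20, A2 = -6, so w_p = -25 - 20*x - 6*x^2.
General solution: w = -25 - 20*x - 6*x^2 + C1*exp(x) + C2*x*exp(x).
Apply the initial conditions: w(0) = -25 + C1 = -5 and w'(0) = -20 + C1 + C2 = -3. Solving gives C1 = 20, C2 = -3.

w = -25 - 20*x - 6*x**2 + 20*exp(x) - 3*x*exp(x)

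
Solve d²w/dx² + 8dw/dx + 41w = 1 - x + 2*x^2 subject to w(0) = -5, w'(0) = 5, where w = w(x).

w = 2101/68921 - 73*x/1681 + 2*x**2/41 - 1039226*exp(-4*x)*sin(5*x)/344605 - 346706*cos(5*x)*exp(-4*x)/68921

Characteristic equation r² + 8r + 41 = 0 has discriminant (8)² - 4·(41) = -100 < 0, so r = -4 ± 5i.
Hence w_h = C1*cos(5*x)*exp(-4*x) + C2*exp(-4*x)*sin(5*x).
For the particular solution try w_p = A0 + A1*x + A2*x^2. Substituting and matching coefficients of each power of x gives A0 = 2101/68921, A1 = -73/1681, A2 = 2/41, so w_p = 2101/68921 - 73*x/1681 + 2*x^2/41.
General solution: w = 2101/68921 - 73*x/1681 + 2*x^2/41 + C1*cos(5*x)*exp(-4*x) + C2*exp(-4*x)*sin(5*x).
Apply the initial conditions: w(0) = 2101/68921 + C1 = -5 and w'(0) = -73/1681 - 4*C1 + 5*C2 = 5. Solving gives C1 = -346706/68921, C2 = -1039226/344605.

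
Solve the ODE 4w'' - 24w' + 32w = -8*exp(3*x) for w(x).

Divide through by 4: w'' - 6w' + 8w = -2*exp(3*x).
Characteristic equation r² - 6r + 8 = 0 factors as (r - 4)(r - 2) = 0, so r = 4, 2.
Hence w_h = C1*exp(4*x) + C2*exp(2*x).
Try w_p = A*exp(3*x). Substituting into the equation and dividing by exp(3*x) gives A = 2, so w_p = 2*exp(3*x).

w = 2*exp(3*x) + C1*exp(4*x) + C2*exp(2*x)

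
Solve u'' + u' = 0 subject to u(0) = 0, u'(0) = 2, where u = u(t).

Characteristic equation r² + r = 0 factors as (r + 1)r = 0, so r = -1, 0.
Hence u_h = C1*exp(-t) + C2.
Apply the initial conditions: u(0) = C1 + C2 = 0 and u'(0) = -C1 = 2. Solving gives C1 = -2, C2 = 2.

u = 2 - 2*exp(-t)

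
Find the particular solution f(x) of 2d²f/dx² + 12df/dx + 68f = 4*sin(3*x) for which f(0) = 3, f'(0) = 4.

Divide through by 2: f'' + 6f' + 34f = 2*sin(3*x).
Characteristic equation r² + 6r + 34 = 0 has discriminant (6)² - 4·(34) = -100 < 0, so r = -3 ± 5i.
Hence f_h = C1*cos(5*x)*exp(-3*x) + C2*exp(-3*x)*sin(5*x).
Try f_p = A*cos(3*x) + B*sin(3*x). Substituting and equating the coefficients of cos(3x) and sin(3x) gives A = -36/949, B = 50/949, so f_p = -36*cos(3*x)/949 + 50*sin(3*x)/949.
General solution: f = -36*cos(3*x)/949 + 50*sin(3*x)/949 + C1*cos(5*x)*exp(-3*x) + C2*exp(-3*x)*sin(5*x).
Apply the initial conditions: f(0) = -36/949 + C1 = 3 and f'(0) = 150/949 - 3*C1 + 5*C2 = 4. Solving gives C1 = 2883/949, C2 = 2459/949.

f = -36*cos(3*x)/949 + 50*sin(3*x)/949 + 2459*exp(-3*x)*sin(5*x)/949 + 2883*cos(5*x)*exp(-3*x)/949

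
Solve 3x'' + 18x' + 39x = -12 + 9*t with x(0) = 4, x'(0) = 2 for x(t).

Divide through by 3: x'' + 6x' + 13x = -4 + 3*t.
Characteristic equation r² + 6r + 13 = 0 has discriminant (6)² - 4·(13) = -16 < 0, so r = -3 ± 2i.
Hence x_h = C1*cos(2*t)*exp(-3*t) + C2*exp(-3*t)*sin(2*t).
For the particular solution try x_p = A0 + A1*t. Substituting and matching coefficients of each power of t gives A0 = -70/169, A1 = 3/13, so x_p = -70/169 + 3*t/13.
General solution: x = -70/169 + 3*t/13 + C1*cos(2*t)*exp(-3*t) + C2*exp(-3*t)*sin(2*t).
Apply the initial conditions: x(0) = -70/169 + C1 = 4 and x'(0) = 3/13 - 3*C1 + 2*C2 = 2. Solving gives C1 = 746/169, C2 = 2537/338.

x = -70/169 + 3*t/13 + 746*cos(2*t)*exp(-3*t)/169 + 2537*exp(-3*t)*sin(2*t)/338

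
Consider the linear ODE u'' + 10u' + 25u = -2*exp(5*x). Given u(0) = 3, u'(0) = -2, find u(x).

Characteristic equation r² + 10r + 25 = 0 has discriminant (10)² - 4·(25) = 0, so r = -5 is a repeated root.
Hence u_h = (C1 + C2*x)*exp(-5*x).
Try u_p = A*exp(5*x). Substituting into the equation and dividing by exp(5*x) gives A = -1/50, so u_p = -exp(5*x)/50.
General solution: u = -exp(5*x)/50 + C1*exp(-5*x) + C2*x*exp(-5*x).
Apply the initial conditions: u(0) = -1/50 + C1 = 3 and u'(0) = -1/10 + C2 - 5*C1 = -2. Solving gives C1 = 151/50, C2 = 66/5.

u = -exp(5*x)/50 + 151*exp(-5*x)/50 + 66*x*exp(-5*x)/5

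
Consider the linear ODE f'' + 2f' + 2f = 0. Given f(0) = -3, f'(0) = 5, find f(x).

f = -3*cos(x)*exp(-x) + 2*exp(-x)*sin(x)

Characteristic equation r² + 2r + 2 = 0 has discriminant (2)² - 4·(2) = -4 < 0, so r = -1 ± i.
Hence f_h = C1*cos(x)*exp(-x) + C2*exp(-x)*sin(x).
Apply the initial conditions: f(0) = C1 = -3 and f'(0) = C2 - C1 = 5. Solving gives C1 = -3, C2 = 2.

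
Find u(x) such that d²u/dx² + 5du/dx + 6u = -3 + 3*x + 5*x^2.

Characteristic equation r² + 5r + 6 = 0 factors as (r + 3)(r + 2) = 0, so r = -3, -2.
Hence u_h = C1*exp(-3*x) + C2*exp(-2*x).
For the particular solution try u_p = A0 + A1*x + A2*x^2. Substituting and matching coefficients of each power of x gives A0 = -1/27, A1 = -8/9, A2 = 5/6, so u_p = -1/27 - 8*x/9 + 5*x^2/6.

u = -1/27 - 8*x/9 + 5*x**2/6 + C1*exp(-3*x) + C2*exp(-2*x)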